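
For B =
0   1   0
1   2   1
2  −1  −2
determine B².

[[1, 2, 1], [4, 4, 0], [−5, 2, 3]]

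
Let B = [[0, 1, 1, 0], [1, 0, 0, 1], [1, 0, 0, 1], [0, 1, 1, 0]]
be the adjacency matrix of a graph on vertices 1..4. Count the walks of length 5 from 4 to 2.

16

The number of length-5 walks from vertex 4 to vertex 2 is entry (4,2) of B⁵, where B is the adjacency matrix.
B² = [[2, 0, 0, 2], [0, 2, 2, 0], [0, 2, 2, 0], [2, 0, 0, 2]]
B³ = [[0, 4, 4, 0], [4, 0, 0, 4], [4, 0, 0, 4], [0, 4, 4, 0]]
B⁴ = [[8, 0, 0, 8], [0, 8, 8, 0], [0, 8, 8, 0], [8, 0, 0, 8]]
B⁵ = [[0, 16, 16, 0], [16, 0, 0, 16], [16, 0, 0, 16], [0, 16, 16, 0]]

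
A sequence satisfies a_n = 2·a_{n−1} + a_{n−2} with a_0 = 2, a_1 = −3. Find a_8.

With companion matrix C = [[2, 1], [1, 0]], [a_n, a_{n−1}]ᵀ = C·[a_{n−1}, a_{n−2}]ᵀ, so [a_8, a_7]ᵀ = C⁷·[a_1, a_0]ᵀ.
C⁷ = [[408, 169], [169, 70]], giving [a_8, a_7]ᵀ = [[−886], [−367]].

−886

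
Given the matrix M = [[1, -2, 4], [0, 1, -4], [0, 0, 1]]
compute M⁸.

M = I + N where N = [[0, -2, 4], [0, 0, -4], [0, 0, 0]] is strictly upper-triangular, so N³ = 0.
(I + N)⁸ = I + 8·N + 28·N² = [[1, -16, 256], [0, 1, -32], [0, 0, 1]].

[[1, -16, 256], [0, 1, -32], [0, 0, 1]]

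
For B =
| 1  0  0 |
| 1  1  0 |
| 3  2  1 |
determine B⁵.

[[1, 0, 0], [5, 1, 0], [35, 10, 1]]

B = I + N where N = [[0, 0, 0], [1, 0, 0], [3, 2, 0]] is strictly lower-triangular, so N³ = 0.
(I + N)⁵ = I + 5·N + 10·N² = [[1, 0, 0], [5, 1, 0], [35, 10, 1]].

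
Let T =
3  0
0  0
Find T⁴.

T² = [[9, 0], [0, 0]]
T³ = [[27, 0], [0, 0]]
T⁴ = [[81, 0], [0, 0]]

[[81, 0], [0, 0]]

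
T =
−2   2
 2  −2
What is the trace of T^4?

256

T^2 = [[8, −8], [−8, 8]]
T^3 = [[−32, 32], [32, −32]]
T^4 = [[128, −128], [−128, 128]]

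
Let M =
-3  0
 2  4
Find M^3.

M^2 = [[9, 0], [2, 16]]
M^3 = [[-27, 0], [26, 64]]

[[-27, 0], [26, 64]]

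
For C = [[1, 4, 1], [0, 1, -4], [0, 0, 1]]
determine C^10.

[[1, 40, -710], [0, 1, -40], [0, 0, 1]]

C = I + N where N = [[0, 4, 1], [0, 0, -4], [0, 0, 0]] is strictly upper-triangular, so N^3 = 0.
(I + N)^10 = I + 10·N + 45·N^2 = [[1, 40, -710], [0, 1, -40], [0, 0, 1]].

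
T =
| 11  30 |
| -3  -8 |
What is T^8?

tr T = 3 and det T = 2, so the characteristic polynomial is λ² − (3)λ + (2) with roots 1 and 2.
Eigenvectors give P = [[3, 10], [-1, -3]] with P⁻¹ = [[-3, -10], [1, 3]], and T = P·diag(1, 2)·P⁻¹.
Then T^8 = P·diag(1, 256)·P⁻¹ = [[3, 2560], [-1, -768]] · [[-3, -10], [1, 3]] = [[2551, 7650], [-765, -2294]].

[[2551, 7650], [-765, -2294]]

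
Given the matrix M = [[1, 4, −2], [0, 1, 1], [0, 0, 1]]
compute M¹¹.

[[1, 44, 198], [0, 1, 11], [0, 0, 1]]

M = I + N where N = [[0, 4, −2], [0, 0, 1], [0, 0, 0]] is strictly upper-triangular, so N³ = 0.
(I + N)¹¹ = I + 11·N + 55·N² = [[1, 44, 198], [0, 1, 11], [0, 0, 1]].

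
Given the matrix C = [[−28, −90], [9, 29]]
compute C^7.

[[−1162, −3870], [387, 1289]]

tr C = 1 and det C = −2, so the characteristic polynomial is λ² − (1)λ + (−2) with roots −1 and 2.
Eigenvectors give P = [[10, −3], [−3, 1]] with P⁻¹ = [[1, 3], [3, 10]], and C = P·diag(−1, 2)·P⁻¹.
Then C^7 = P·diag(−1, 128)·P⁻¹ = [[−10, −384], [3, 128]] · [[1, 3], [3, 10]] = [[−1162, −3870], [387, 1289]].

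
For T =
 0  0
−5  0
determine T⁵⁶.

T is strictly triangular, hence nilpotent: T² = 0, so T⁵⁶ = 0.

[[0, 0], [0, 0]]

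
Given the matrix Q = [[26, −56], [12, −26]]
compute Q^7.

tr Q = 0 and det Q = −4, so the characteristic polynomial is λ² − (0)λ + (−4) with roots 2 and −2.
Eigenvectors give P = [[7, 2], [3, 1]] with P⁻¹ = [[1, −2], [−3, 7]], and Q = P·diag(2, −2)·P⁻¹.
Then Q^7 = P·diag(128, −128)·P⁻¹ = [[896, −256], [384, −128]] · [[1, −2], [−3, 7]] = [[1664, −3584], [768, −1664]].

[[1664, −3584], [768, −1664]]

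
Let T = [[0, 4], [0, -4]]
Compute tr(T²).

16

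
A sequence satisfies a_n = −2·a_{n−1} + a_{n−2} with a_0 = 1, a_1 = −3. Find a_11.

−19601

With companion matrix M = [[−2, 1], [1, 0]], [a_n, a_{n−1}]ᵀ = M·[a_{n−1}, a_{n−2}]ᵀ, so [a_11, a_10]ᵀ = M^10·[a_1, a_0]ᵀ.
M^10 = [[5741, −2378], [−2378, 985]], giving [a_11, a_10]ᵀ = [[−19601], [8119]].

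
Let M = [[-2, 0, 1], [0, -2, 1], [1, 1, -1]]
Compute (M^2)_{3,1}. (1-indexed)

-3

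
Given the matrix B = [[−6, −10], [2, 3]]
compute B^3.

tr B = −3 and det B = 2, so the characteristic polynomial is λ² − (−3)λ + (2) with roots −2 and −1.
Eigenvectors give P = [[−5, 2], [2, −1]] with P⁻¹ = [[−1, −2], [−2, −5]], and B = P·diag(−2, −1)·P⁻¹.
Then B^3 = P·diag(−8, −1)·P⁻¹ = [[40, −2], [−16, 1]] · [[−1, −2], [−2, −5]] = [[−36, −70], [14, 27]].

[[−36, −70], [14, 27]]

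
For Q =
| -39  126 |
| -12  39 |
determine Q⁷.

[[-28431, 91854], [-8748, 28431]]

tr Q = 0 and det Q = -9, so the characteristic polynomial is λ² − (0)λ + (-9) with roots -3 and 3.
Eigenvectors give P = [[-7, 3], [-2, 1]] with P⁻¹ = [[-1, 3], [-2, 7]], and Q = P·diag(-3, 3)·P⁻¹.
Then Q⁷ = P·diag(-2187, 2187)·P⁻¹ = [[15309, 6561], [4374, 2187]] · [[-1, 3], [-2, 7]] = [[-28431, 91854], [-8748, 28431]].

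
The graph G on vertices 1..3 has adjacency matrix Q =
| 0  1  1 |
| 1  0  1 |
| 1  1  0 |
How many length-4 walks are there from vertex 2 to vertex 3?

5

The number of length-4 walks from vertex 2 to vertex 3 is entry (2,3) of Q⁴, where Q is the adjacency matrix.
Q² = [[2, 1, 1], [1, 2, 1], [1, 1, 2]]
Q³ = [[2, 3, 3], [3, 2, 3], [3, 3, 2]]
Q⁴ = [[6, 5, 5], [5, 6, 5], [5, 5, 6]]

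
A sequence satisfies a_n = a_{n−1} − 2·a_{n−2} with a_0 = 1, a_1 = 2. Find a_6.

With companion matrix M = [[1, −2], [1, 0]], [a_n, a_{n−1}]ᵀ = M·[a_{n−1}, a_{n−2}]ᵀ, so [a_6, a_5]ᵀ = M⁵·[a_1, a_0]ᵀ.
M⁵ = [[5, 2], [−1, 6]], giving [a_6, a_5]ᵀ = [[12], [4]].

12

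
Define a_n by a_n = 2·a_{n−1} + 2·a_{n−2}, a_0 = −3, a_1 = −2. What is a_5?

With companion matrix B = [[2, 2], [1, 0]], [a_n, a_{n−1}]ᵀ = B·[a_{n−1}, a_{n−2}]ᵀ, so [a_5, a_4]ᵀ = B^4·[a_1, a_0]ᵀ.
B^4 = [[44, 32], [16, 12]], giving [a_5, a_4]ᵀ = [[−184], [−68]].

−184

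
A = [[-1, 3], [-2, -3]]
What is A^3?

A^2 = [[-5, -12], [8, 3]]
A^3 = [[29, 21], [-14, 15]]

[[29, 21], [-14, 15]]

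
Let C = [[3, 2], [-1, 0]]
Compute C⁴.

tr C = 3 and det C = 2, so the characteristic polynomial is λ² − (3)λ + (2) with roots 1 and 2.
Eigenvectors give P = [[-1, 2], [1, -1]] with P⁻¹ = [[1, 2], [1, 1]], and C = P·diag(1, 2)·P⁻¹.
Then C⁴ = P·diag(1, 16)·P⁻¹ = [[-1, 32], [1, -16]] · [[1, 2], [1, 1]] = [[31, 30], [-15, -14]].

[[31, 30], [-15, -14]]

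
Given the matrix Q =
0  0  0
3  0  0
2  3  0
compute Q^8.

Q is strictly triangular, hence nilpotent: Q^3 = 0, so Q^8 = 0.

[[0, 0, 0], [0, 0, 0], [0, 0, 0]]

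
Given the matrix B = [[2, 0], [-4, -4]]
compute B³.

[[8, 0], [-48, -64]]

B² = [[4, 0], [8, 16]]
B³ = [[8, 0], [-48, -64]]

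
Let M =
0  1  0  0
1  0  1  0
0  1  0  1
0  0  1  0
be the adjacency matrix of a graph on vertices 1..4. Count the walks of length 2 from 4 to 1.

The number of length-2 walks from vertex 4 to vertex 1 is entry (4,1) of M², where M is the adjacency matrix.
M² = [[1, 0, 1, 0], [0, 2, 0, 1], [1, 0, 2, 0], [0, 1, 0, 1]]

0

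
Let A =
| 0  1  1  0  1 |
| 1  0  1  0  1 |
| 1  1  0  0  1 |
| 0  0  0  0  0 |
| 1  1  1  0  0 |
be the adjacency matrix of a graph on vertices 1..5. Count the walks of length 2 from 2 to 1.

The number of length-2 walks from vertex 2 to vertex 1 is entry (2,1) of A^2, where A is the adjacency matrix.
A^2 = [[3, 2, 2, 0, 2], [2, 3, 2, 0, 2], [2, 2, 3, 0, 2], [0, 0, 0, 0, 0], [2, 2, 2, 0, 3]]

2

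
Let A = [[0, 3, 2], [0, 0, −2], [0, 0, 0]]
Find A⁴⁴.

[[0, 0, 0], [0, 0, 0], [0, 0, 0]]

A is strictly triangular, hence nilpotent: A³ = 0, so A⁴⁴ = 0.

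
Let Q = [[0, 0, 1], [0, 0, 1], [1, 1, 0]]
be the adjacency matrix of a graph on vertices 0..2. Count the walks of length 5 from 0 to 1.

0

The number of length-5 walks from vertex 0 to vertex 1 is entry (0,1) of Q⁵, where Q is the adjacency matrix.
Q² = [[1, 1, 0], [1, 1, 0], [0, 0, 2]]
Q³ = [[0, 0, 2], [0, 0, 2], [2, 2, 0]]
Q⁴ = [[2, 2, 0], [2, 2, 0], [0, 0, 4]]
Q⁵ = [[0, 0, 4], [0, 0, 4], [4, 4, 0]]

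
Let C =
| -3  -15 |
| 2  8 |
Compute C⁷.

[[-10167, -30885], [4118, 12482]]

tr C = 5 and det C = 6, so the characteristic polynomial is λ² − (5)λ + (6) with roots 2 and 3.
Eigenvectors give P = [[-3, -5], [1, 2]] with P⁻¹ = [[-2, -5], [1, 3]], and C = P·diag(2, 3)·P⁻¹.
Then C⁷ = P·diag(128, 2187)·P⁻¹ = [[-384, -10935], [128, 4374]] · [[-2, -5], [1, 3]] = [[-10167, -30885], [4118, 12482]].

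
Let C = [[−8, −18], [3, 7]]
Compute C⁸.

[[766, 1530], [−255, −509]]

tr C = −1 and det C = −2, so the characteristic polynomial is λ² − (−1)λ + (−2) with roots 1 and −2.
Eigenvectors give P = [[−2, −3], [1, 1]] with P⁻¹ = [[1, 3], [−1, −2]], and C = P·diag(1, −2)·P⁻¹.
Then C⁸ = P·diag(1, 256)·P⁻¹ = [[−2, −768], [1, 256]] · [[1, 3], [−1, −2]] = [[766, 1530], [−255, −509]].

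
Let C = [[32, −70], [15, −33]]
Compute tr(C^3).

tr C = −1 and det C = −6, so the characteristic polynomial is λ² − (−1)λ + (−6) with roots 2 and −3.
Eigenvectors give P = [[7, 2], [3, 1]] with P⁻¹ = [[1, −2], [−3, 7]], and C = P·diag(2, −3)·P⁻¹.
Then C^3 = P·diag(8, −27)·P⁻¹ = [[56, −54], [24, −27]] · [[1, −2], [−3, 7]] = [[218, −490], [105, −237]].

−19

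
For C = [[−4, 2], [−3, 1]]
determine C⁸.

tr C = −3 and det C = 2, so the characteristic polynomial is λ² − (−3)λ + (2) with roots −1 and −2.
Eigenvectors give P = [[−2, 1], [−3, 1]] with P⁻¹ = [[1, −1], [3, −2]], and C = P·diag(−1, −2)·P⁻¹.
Then C⁸ = P·diag(1, 256)·P⁻¹ = [[−2, 256], [−3, 256]] · [[1, −1], [3, −2]] = [[766, −510], [765, −509]].

[[766, −510], [765, −509]]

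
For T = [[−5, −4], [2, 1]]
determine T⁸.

[[13121, 13120], [−6560, −6559]]

tr T = −4 and det T = 3, so the characteristic polynomial is λ² − (−4)λ + (3) with roots −1 and −3.
Eigenvectors give P = [[−1, −2], [1, 1]] with P⁻¹ = [[1, 2], [−1, −1]], and T = P·diag(−1, −3)·P⁻¹.
Then T⁸ = P·diag(1, 6561)·P⁻¹ = [[−1, −13122], [1, 6561]] · [[1, 2], [−1, −1]] = [[13121, 13120], [−6560, −6559]].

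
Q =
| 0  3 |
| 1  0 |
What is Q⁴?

[[9, 0], [0, 9]]

Q² = [[3, 0], [0, 3]]
Q³ = [[0, 9], [3, 0]]
Q⁴ = [[9, 0], [0, 9]]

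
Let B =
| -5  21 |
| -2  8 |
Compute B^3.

tr B = 3 and det B = 2, so the characteristic polynomial is λ² − (3)λ + (2) with roots 2 and 1.
Eigenvectors give P = [[3, 7], [1, 2]] with P⁻¹ = [[-2, 7], [1, -3]], and B = P·diag(2, 1)·P⁻¹.
Then B^3 = P·diag(8, 1)·P⁻¹ = [[24, 7], [8, 2]] · [[-2, 7], [1, -3]] = [[-41, 147], [-14, 50]].

[[-41, 147], [-14, 50]]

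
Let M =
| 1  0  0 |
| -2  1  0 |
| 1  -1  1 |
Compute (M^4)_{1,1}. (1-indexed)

1

M = I + N where N = [[0, 0, 0], [-2, 0, 0], [1, -1, 0]] is strictly lower-triangular, so N^3 = 0.
(I + N)^4 = I + 4·N + 6·N^2 = [[1, 0, 0], [-8, 1, 0], [16, -4, 1]].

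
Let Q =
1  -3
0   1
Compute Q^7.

Q = I + N where N = [[0, -3], [0, 0]] is strictly upper-triangular, so N^2 = 0.
(I + N)^7 = I + 7·N = [[1, -21], [0, 1]].

[[1, -21], [0, 1]]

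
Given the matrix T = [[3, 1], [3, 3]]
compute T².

[[12, 6], [18, 12]]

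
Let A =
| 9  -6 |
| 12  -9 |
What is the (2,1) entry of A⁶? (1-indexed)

tr A = 0 and det A = -9, so the characteristic polynomial is λ² − (0)λ + (-9) with roots -3 and 3.
Eigenvectors give P = [[1, -1], [2, -1]] with P⁻¹ = [[-1, 1], [-2, 1]], and A = P·diag(-3, 3)·P⁻¹.
Then A⁶ = P·diag(729, 729)·P⁻¹ = [[729, -729], [1458, -729]] · [[-1, 1], [-2, 1]] = [[729, 0], [0, 729]].

0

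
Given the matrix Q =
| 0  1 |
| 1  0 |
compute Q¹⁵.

[[0, 1], [1, 0]]

Q² = I (check: tr Q = 0 and det Q = −1), so Q¹⁵ = Q since 15 is odd.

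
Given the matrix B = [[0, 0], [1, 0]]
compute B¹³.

B is strictly triangular, hence nilpotent: B² = 0, so B¹³ = 0.

[[0, 0], [0, 0]]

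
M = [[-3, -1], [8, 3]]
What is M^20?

M² = I (check: tr M = 0 and det M = -1), so M^20 = I since 20 is even.

[[1, 0], [0, 1]]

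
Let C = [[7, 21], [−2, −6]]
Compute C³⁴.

[[7, 21], [−2, −6]]

C² = C (a projection; rank 1, trace 1), so C³⁴ = C.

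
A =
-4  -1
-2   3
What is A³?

A² = [[18, 1], [2, 11]]
A³ = [[-74, -15], [-30, 31]]

[[-74, -15], [-30, 31]]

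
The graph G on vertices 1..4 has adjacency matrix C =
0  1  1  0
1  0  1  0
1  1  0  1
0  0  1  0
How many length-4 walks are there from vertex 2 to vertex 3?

6

The number of length-4 walks from vertex 2 to vertex 3 is entry (2,3) of C⁴, where C is the adjacency matrix.
C² = [[2, 1, 1, 1], [1, 2, 1, 1], [1, 1, 3, 0], [1, 1, 0, 1]]
C³ = [[2, 3, 4, 1], [3, 2, 4, 1], [4, 4, 2, 3], [1, 1, 3, 0]]
C⁴ = [[7, 6, 6, 4], [6, 7, 6, 4], [6, 6, 11, 2], [4, 4, 2, 3]]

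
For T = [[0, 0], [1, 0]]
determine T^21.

[[0, 0], [0, 0]]

T is strictly triangular, hence nilpotent: T^2 = 0, so T^21 = 0.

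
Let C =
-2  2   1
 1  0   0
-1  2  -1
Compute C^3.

C^2 = [[5, -2, -3], [-2, 2, 1], [5, -4, 0]]
C^3 = [[-9, 4, 8], [5, -2, -3], [-14, 10, 5]]

[[-9, 4, 8], [5, -2, -3], [-14, 10, 5]]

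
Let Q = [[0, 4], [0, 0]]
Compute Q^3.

Q is strictly triangular, hence nilpotent: Q^2 = 0, so Q^3 = 0.

[[0, 0], [0, 0]]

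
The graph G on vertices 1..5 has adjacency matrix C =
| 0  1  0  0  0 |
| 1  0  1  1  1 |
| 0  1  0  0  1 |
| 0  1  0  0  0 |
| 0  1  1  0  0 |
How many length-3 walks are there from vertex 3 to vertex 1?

The number of length-3 walks from vertex 3 to vertex 1 is entry (3,1) of C³, where C is the adjacency matrix.
C² = [[1, 0, 1, 1, 1], [0, 4, 1, 0, 1], [1, 1, 2, 1, 1], [1, 0, 1, 1, 1], [1, 1, 1, 1, 2]]
C³ = [[0, 4, 1, 0, 1], [4, 2, 5, 4, 5], [1, 5, 2, 1, 3], [0, 4, 1, 0, 1], [1, 5, 3, 1, 2]]

1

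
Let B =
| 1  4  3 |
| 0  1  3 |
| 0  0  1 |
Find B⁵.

B = I + N where N = [[0, 4, 3], [0, 0, 3], [0, 0, 0]] is strictly upper-triangular, so N³ = 0.
(I + N)⁵ = I + 5·N + 10·N² = [[1, 20, 135], [0, 1, 15], [0, 0, 1]].

[[1, 20, 135], [0, 1, 15], [0, 0, 1]]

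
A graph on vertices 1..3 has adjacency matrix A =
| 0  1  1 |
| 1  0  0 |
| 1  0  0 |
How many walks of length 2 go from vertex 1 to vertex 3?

The number of length-2 walks from vertex 1 to vertex 3 is entry (1,3) of A², where A is the adjacency matrix.
A² = [[2, 0, 0], [0, 1, 1], [0, 1, 1]]

0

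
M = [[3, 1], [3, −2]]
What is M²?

[[12, 1], [3, 7]]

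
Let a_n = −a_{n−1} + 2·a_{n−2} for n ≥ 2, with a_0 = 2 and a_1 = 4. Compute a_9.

With companion matrix B = [[−1, 2], [1, 0]], [a_n, a_{n−1}]ᵀ = B·[a_{n−1}, a_{n−2}]ᵀ, so [a_9, a_8]ᵀ = B⁸·[a_1, a_0]ᵀ.
B⁸ = [[171, −170], [−85, 86]], giving [a_9, a_8]ᵀ = [[344], [−168]].

344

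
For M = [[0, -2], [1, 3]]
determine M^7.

tr M = 3 and det M = 2, so the characteristic polynomial is λ² − (3)λ + (2) with roots 1 and 2.
Eigenvectors give P = [[2, -1], [-1, 1]] with P⁻¹ = [[1, 1], [1, 2]], and M = P·diag(1, 2)·P⁻¹.
Then M^7 = P·diag(1, 128)·P⁻¹ = [[2, -128], [-1, 128]] · [[1, 1], [1, 2]] = [[-126, -254], [127, 255]].

[[-126, -254], [127, 255]]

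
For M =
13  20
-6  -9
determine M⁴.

tr M = 4 and det M = 3, so the characteristic polynomial is λ² − (4)λ + (3) with roots 1 and 3.
Eigenvectors give P = [[-5, -2], [3, 1]] with P⁻¹ = [[1, 2], [-3, -5]], and M = P·diag(1, 3)·P⁻¹.
Then M⁴ = P·diag(1, 81)·P⁻¹ = [[-5, -162], [3, 81]] · [[1, 2], [-3, -5]] = [[481, 800], [-240, -399]].

[[481, 800], [-240, -399]]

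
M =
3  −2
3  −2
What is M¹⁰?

M² = M (a projection; rank 1, trace 1), so M¹⁰ = M.

[[3, −2], [3, −2]]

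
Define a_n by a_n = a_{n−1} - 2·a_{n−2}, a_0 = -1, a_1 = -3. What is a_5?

With companion matrix M = [[1, -2], [1, 0]], [a_n, a_{n−1}]ᵀ = M·[a_{n−1}, a_{n−2}]ᵀ, so [a_5, a_4]ᵀ = M⁴·[a_1, a_0]ᵀ.
M⁴ = [[-1, 6], [-3, 2]], giving [a_5, a_4]ᵀ = [[-3], [7]].

-3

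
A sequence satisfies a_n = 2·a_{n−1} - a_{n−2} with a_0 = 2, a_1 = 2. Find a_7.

2

With companion matrix B = [[2, -1], [1, 0]], [a_n, a_{n−1}]ᵀ = B·[a_{n−1}, a_{n−2}]ᵀ, so [a_7, a_6]ᵀ = B^6·[a_1, a_0]ᵀ.
B^6 = [[7, -6], [6, -5]], giving [a_7, a_6]ᵀ = [[2], [2]].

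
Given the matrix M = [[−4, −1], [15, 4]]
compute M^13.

[[−4, −1], [15, 4]]

M² = I (check: tr M = 0 and det M = −1), so M^13 = M since 13 is odd.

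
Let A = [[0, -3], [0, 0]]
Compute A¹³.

[[0, 0], [0, 0]]

A is strictly triangular, hence nilpotent: A² = 0, so A¹³ = 0.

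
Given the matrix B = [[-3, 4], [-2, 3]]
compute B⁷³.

[[-3, 4], [-2, 3]]

B² = I (check: tr B = 0 and det B = -1), so B⁷³ = B since 73 is odd.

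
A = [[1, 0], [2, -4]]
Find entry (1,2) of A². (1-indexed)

0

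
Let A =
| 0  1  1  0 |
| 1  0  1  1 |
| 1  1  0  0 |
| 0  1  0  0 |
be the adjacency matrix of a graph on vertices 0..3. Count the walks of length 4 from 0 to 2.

The number of length-4 walks from vertex 0 to vertex 2 is entry (0,2) of A⁴, where A is the adjacency matrix.
A² = [[2, 1, 1, 1], [1, 3, 1, 0], [1, 1, 2, 1], [1, 0, 1, 1]]
A³ = [[2, 4, 3, 1], [4, 2, 4, 3], [3, 4, 2, 1], [1, 3, 1, 0]]
A⁴ = [[7, 6, 6, 4], [6, 11, 6, 2], [6, 6, 7, 4], [4, 2, 4, 3]]

6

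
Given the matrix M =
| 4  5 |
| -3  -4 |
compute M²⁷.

[[4, 5], [-3, -4]]

M² = I (check: tr M = 0 and det M = -1), so M²⁷ = M since 27 is odd.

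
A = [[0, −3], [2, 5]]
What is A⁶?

tr A = 5 and det A = 6, so the characteristic polynomial is λ² − (5)λ + (6) with roots 3 and 2.
Eigenvectors give P = [[1, 3], [−1, −2]] with P⁻¹ = [[−2, −3], [1, 1]], and A = P·diag(3, 2)·P⁻¹.
Then A⁶ = P·diag(729, 64)·P⁻¹ = [[729, 192], [−729, −128]] · [[−2, −3], [1, 1]] = [[−1266, −1995], [1330, 2059]].

[[−1266, −1995], [1330, 2059]]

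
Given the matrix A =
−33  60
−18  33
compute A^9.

[[−216513, 393660], [−118098, 216513]]

tr A = 0 and det A = −9, so the characteristic polynomial is λ² − (0)λ + (−9) with roots 3 and −3.
Eigenvectors give P = [[−5, −2], [−3, −1]] with P⁻¹ = [[1, −2], [−3, 5]], and A = P·diag(3, −3)·P⁻¹.
Then A^9 = P·diag(19683, −19683)·P⁻¹ = [[−98415, 39366], [−59049, 19683]] · [[1, −2], [−3, 5]] = [[−216513, 393660], [−118098, 216513]].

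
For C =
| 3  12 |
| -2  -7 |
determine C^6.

[[-1455, -4368], [728, 2185]]

tr C = -4 and det C = 3, so the characteristic polynomial is λ² − (-4)λ + (3) with roots -1 and -3.
Eigenvectors give P = [[3, 2], [-1, -1]] with P⁻¹ = [[1, 2], [-1, -3]], and C = P·diag(-1, -3)·P⁻¹.
Then C^6 = P·diag(1, 729)·P⁻¹ = [[3, 1458], [-1, -729]] · [[1, 2], [-1, -3]] = [[-1455, -4368], [728, 2185]].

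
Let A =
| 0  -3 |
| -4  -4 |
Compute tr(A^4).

A^2 = [[12, 12], [16, 28]]
A^3 = [[-48, -84], [-112, -160]]
A^4 = [[336, 480], [640, 976]]

1312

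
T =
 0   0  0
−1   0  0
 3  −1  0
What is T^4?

T is strictly triangular, hence nilpotent: T^3 = 0, so T^4 = 0.

[[0, 0, 0], [0, 0, 0], [0, 0, 0]]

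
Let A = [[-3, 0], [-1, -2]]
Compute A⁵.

tr A = -5 and det A = 6, so the characteristic polynomial is λ² − (-5)λ + (6) with roots -2 and -3.
Eigenvectors give P = [[0, 1], [-1, 1]] with P⁻¹ = [[1, -1], [1, 0]], and A = P·diag(-2, -3)·P⁻¹.
Then A⁵ = P·diag(-32, -243)·P⁻¹ = [[0, -243], [32, -243]] · [[1, -1], [1, 0]] = [[-243, 0], [-211, -32]].

[[-243, 0], [-211, -32]]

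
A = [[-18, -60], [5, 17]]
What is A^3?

[[-132, -420], [35, 113]]

tr A = -1 and det A = -6, so the characteristic polynomial is λ² − (-1)λ + (-6) with roots 2 and -3.
Eigenvectors give P = [[-3, 4], [1, -1]] with P⁻¹ = [[1, 4], [1, 3]], and A = P·diag(2, -3)·P⁻¹.
Then A^3 = P·diag(8, -27)·P⁻¹ = [[-24, -108], [8, 27]] · [[1, 4], [1, 3]] = [[-132, -420], [35, 113]].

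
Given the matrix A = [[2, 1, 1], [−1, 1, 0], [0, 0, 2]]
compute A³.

A² = [[3, 3, 4], [−3, 0, −1], [0, 0, 4]]
A³ = [[3, 6, 11], [−6, −3, −5], [0, 0, 8]]

[[3, 6, 11], [−6, −3, −5], [0, 0, 8]]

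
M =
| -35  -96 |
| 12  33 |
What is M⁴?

[[721, 1920], [-240, -639]]

tr M = -2 and det M = -3, so the characteristic polynomial is λ² − (-2)λ + (-3) with roots 1 and -3.
Eigenvectors give P = [[-8, -3], [3, 1]] with P⁻¹ = [[1, 3], [-3, -8]], and M = P·diag(1, -3)·P⁻¹.
Then M⁴ = P·diag(1, 81)·P⁻¹ = [[-8, -243], [3, 81]] · [[1, 3], [-3, -8]] = [[721, 1920], [-240, -639]].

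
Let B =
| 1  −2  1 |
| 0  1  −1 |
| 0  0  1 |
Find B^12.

[[1, −24, 144], [0, 1, −12], [0, 0, 1]]

B = I + N where N = [[0, −2, 1], [0, 0, −1], [0, 0, 0]] is strictly upper-triangular, so N^3 = 0.
(I + N)^12 = I + 12·N + 66·N^2 = [[1, −24, 144], [0, 1, −12], [0, 0, 1]].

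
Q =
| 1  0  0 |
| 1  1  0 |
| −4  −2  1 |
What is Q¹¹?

Q = I + N where N = [[0, 0, 0], [1, 0, 0], [−4, −2, 0]] is strictly lower-triangular, so N³ = 0.
(I + N)¹¹ = I + 11·N + 55·N² = [[1, 0, 0], [11, 1, 0], [−154, −22, 1]].

[[1, 0, 0], [11, 1, 0], [−154, −22, 1]]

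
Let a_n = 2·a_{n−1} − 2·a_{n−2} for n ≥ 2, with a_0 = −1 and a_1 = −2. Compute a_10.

−32

With companion matrix C = [[2, −2], [1, 0]], [a_n, a_{n−1}]ᵀ = C·[a_{n−1}, a_{n−2}]ᵀ, so [a_10, a_9]ᵀ = C^9·[a_1, a_0]ᵀ.
C^9 = [[32, −32], [16, 0]], giving [a_10, a_9]ᵀ = [[−32], [−32]].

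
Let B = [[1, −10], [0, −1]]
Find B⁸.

B² = I (check: tr B = 0 and det B = −1), so B⁸ = I since 8 is even.

[[1, 0], [0, 1]]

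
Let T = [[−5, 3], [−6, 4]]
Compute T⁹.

tr T = −1 and det T = −2, so the characteristic polynomial is λ² − (−1)λ + (−2) with roots −2 and 1.
Eigenvectors give P = [[−1, 1], [−1, 2]] with P⁻¹ = [[−2, 1], [−1, 1]], and T = P·diag(−2, 1)·P⁻¹.
Then T⁹ = P·diag(−512, 1)·P⁻¹ = [[512, 1], [512, 2]] · [[−2, 1], [−1, 1]] = [[−1025, 513], [−1026, 514]].

[[−1025, 513], [−1026, 514]]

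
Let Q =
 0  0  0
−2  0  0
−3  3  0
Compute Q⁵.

Q is strictly triangular, hence nilpotent: Q³ = 0, so Q⁵ = 0.

[[0, 0, 0], [0, 0, 0], [0, 0, 0]]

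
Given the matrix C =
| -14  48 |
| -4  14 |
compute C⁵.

[[-224, 768], [-64, 224]]

tr C = 0 and det C = -4, so the characteristic polynomial is λ² − (0)λ + (-4) with roots 2 and -2.
Eigenvectors give P = [[3, 4], [1, 1]] with P⁻¹ = [[-1, 4], [1, -3]], and C = P·diag(2, -2)·P⁻¹.
Then C⁵ = P·diag(32, -32)·P⁻¹ = [[96, -128], [32, -32]] · [[-1, 4], [1, -3]] = [[-224, 768], [-64, 224]].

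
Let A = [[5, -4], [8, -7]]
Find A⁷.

[[2189, -2188], [4376, -4375]]

tr A = -2 and det A = -3, so the characteristic polynomial is λ² − (-2)λ + (-3) with roots 1 and -3.
Eigenvectors give P = [[-1, -1], [-1, -2]] with P⁻¹ = [[-2, 1], [1, -1]], and A = P·diag(1, -3)·P⁻¹.
Then A⁷ = P·diag(1, -2187)·P⁻¹ = [[-1, 2187], [-1, 4374]] · [[-2, 1], [1, -1]] = [[2189, -2188], [4376, -4375]].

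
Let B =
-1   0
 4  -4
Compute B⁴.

[[1, 0], [-340, 256]]

B² = [[1, 0], [-20, 16]]
B³ = [[-1, 0], [84, -64]]
B⁴ = [[1, 0], [-340, 256]]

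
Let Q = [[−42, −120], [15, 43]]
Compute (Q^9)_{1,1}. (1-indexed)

−162072

tr Q = 1 and det Q = −6, so the characteristic polynomial is λ² − (1)λ + (−6) with roots −2 and 3.
Eigenvectors give P = [[−3, −8], [1, 3]] with P⁻¹ = [[−3, −8], [1, 3]], and Q = P·diag(−2, 3)·P⁻¹.
Then Q^9 = P·diag(−512, 19683)·P⁻¹ = [[1536, −157464], [−512, 59049]] · [[−3, −8], [1, 3]] = [[−162072, −484680], [60585, 181243]].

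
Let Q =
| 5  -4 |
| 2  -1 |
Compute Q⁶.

[[1457, -1456], [728, -727]]

tr Q = 4 and det Q = 3, so the characteristic polynomial is λ² − (4)λ + (3) with roots 3 and 1.
Eigenvectors give P = [[-2, -1], [-1, -1]] with P⁻¹ = [[-1, 1], [1, -2]], and Q = P·diag(3, 1)·P⁻¹.
Then Q⁶ = P·diag(729, 1)·P⁻¹ = [[-1458, -1], [-729, -1]] · [[-1, 1], [1, -2]] = [[1457, -1456], [728, -727]].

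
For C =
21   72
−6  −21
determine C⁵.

[[1701, 5832], [−486, −1701]]

tr C = 0 and det C = −9, so the characteristic polynomial is λ² − (0)λ + (−9) with roots 3 and −3.
Eigenvectors give P = [[−4, 3], [1, −1]] with P⁻¹ = [[−1, −3], [−1, −4]], and C = P·diag(3, −3)·P⁻¹.
Then C⁵ = P·diag(243, −243)·P⁻¹ = [[−972, −729], [243, 243]] · [[−1, −3], [−1, −4]] = [[1701, 5832], [−486, −1701]].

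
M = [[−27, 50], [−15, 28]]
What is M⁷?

tr M = 1 and det M = −6, so the characteristic polynomial is λ² − (1)λ + (−6) with roots −2 and 3.
Eigenvectors give P = [[2, −5], [1, −3]] with P⁻¹ = [[3, −5], [1, −2]], and M = P·diag(−2, 3)·P⁻¹.
Then M⁷ = P·diag(−128, 2187)·P⁻¹ = [[−256, −10935], [−128, −6561]] · [[3, −5], [1, −2]] = [[−11703, 23150], [−6945, 13762]].

[[−11703, 23150], [−6945, 13762]]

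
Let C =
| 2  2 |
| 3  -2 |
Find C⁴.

C² = [[10, 0], [0, 10]]
C³ = [[20, 20], [30, -20]]
C⁴ = [[100, 0], [0, 100]]

[[100, 0], [0, 100]]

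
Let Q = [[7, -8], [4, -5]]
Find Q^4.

tr Q = 2 and det Q = -3, so the characteristic polynomial is λ² − (2)λ + (-3) with roots 3 and -1.
Eigenvectors give P = [[2, 1], [1, 1]] with P⁻¹ = [[1, -1], [-1, 2]], and Q = P·diag(3, -1)·P⁻¹.
Then Q^4 = P·diag(81, 1)·P⁻¹ = [[162, 1], [81, 1]] · [[1, -1], [-1, 2]] = [[161, -160], [80, -79]].

[[161, -160], [80, -79]]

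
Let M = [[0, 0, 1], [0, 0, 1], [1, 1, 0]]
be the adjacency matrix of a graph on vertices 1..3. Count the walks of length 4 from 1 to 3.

0

The number of length-4 walks from vertex 1 to vertex 3 is entry (1,3) of M⁴, where M is the adjacency matrix.
M² = [[1, 1, 0], [1, 1, 0], [0, 0, 2]]
M³ = [[0, 0, 2], [0, 0, 2], [2, 2, 0]]
M⁴ = [[2, 2, 0], [2, 2, 0], [0, 0, 4]]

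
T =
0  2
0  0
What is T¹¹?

[[0, 0], [0, 0]]

T is strictly triangular, hence nilpotent: T² = 0, so T¹¹ = 0.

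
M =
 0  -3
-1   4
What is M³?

[[12, -57], [-19, 88]]

M² = [[3, -12], [-4, 19]]
M³ = [[12, -57], [-19, 88]]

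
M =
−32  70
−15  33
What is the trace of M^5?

211

tr M = 1 and det M = −6, so the characteristic polynomial is λ² − (1)λ + (−6) with roots −2 and 3.
Eigenvectors give P = [[7, −2], [3, −1]] with P⁻¹ = [[1, −2], [3, −7]], and M = P·diag(−2, 3)·P⁻¹.
Then M^5 = P·diag(−32, 243)·P⁻¹ = [[−224, −486], [−96, −243]] · [[1, −2], [3, −7]] = [[−1682, 3850], [−825, 1893]].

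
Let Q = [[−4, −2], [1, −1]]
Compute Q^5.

tr Q = −5 and det Q = 6, so the characteristic polynomial is λ² − (−5)λ + (6) with roots −3 and −2.
Eigenvectors give P = [[−2, 1], [1, −1]] with P⁻¹ = [[−1, −1], [−1, −2]], and Q = P·diag(−3, −2)·P⁻¹.
Then Q^5 = P·diag(−243, −32)·P⁻¹ = [[486, −32], [−243, 32]] · [[−1, −1], [−1, −2]] = [[−454, −422], [211, 179]].

[[−454, −422], [211, 179]]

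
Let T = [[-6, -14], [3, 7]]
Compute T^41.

[[-6, -14], [3, 7]]

T² = T (a projection; rank 1, trace 1), so T^41 = T.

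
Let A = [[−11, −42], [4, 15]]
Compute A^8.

[[−39359, −137760], [13120, 45921]]

tr A = 4 and det A = 3, so the characteristic polynomial is λ² − (4)λ + (3) with roots 3 and 1.
Eigenvectors give P = [[−3, 7], [1, −2]] with P⁻¹ = [[2, 7], [1, 3]], and A = P·diag(3, 1)·P⁻¹.
Then A^8 = P·diag(6561, 1)·P⁻¹ = [[−19683, 7], [6561, −2]] · [[2, 7], [1, 3]] = [[−39359, −137760], [13120, 45921]].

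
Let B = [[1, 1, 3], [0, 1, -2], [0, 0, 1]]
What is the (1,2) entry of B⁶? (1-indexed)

B = I + N where N = [[0, 1, 3], [0, 0, -2], [0, 0, 0]] is strictly upper-triangular, so N³ = 0.
(I + N)⁶ = I + 6·N + 15·N² = [[1, 6, -12], [0, 1, -12], [0, 0, 1]].

6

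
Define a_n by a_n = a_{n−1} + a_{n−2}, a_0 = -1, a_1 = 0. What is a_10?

-34

With companion matrix Q = [[1, 1], [1, 0]], [a_n, a_{n−1}]ᵀ = Q·[a_{n−1}, a_{n−2}]ᵀ, so [a_10, a_9]ᵀ = Q⁹·[a_1, a_0]ᵀ.
Q⁹ = [[55, 34], [34, 21]], giving [a_10, a_9]ᵀ = [[-34], [-21]].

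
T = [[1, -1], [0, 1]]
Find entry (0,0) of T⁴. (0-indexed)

T = I + N where N = [[0, -1], [0, 0]] is strictly upper-triangular, so N² = 0.
(I + N)⁴ = I + 4·N = [[1, -4], [0, 1]].

1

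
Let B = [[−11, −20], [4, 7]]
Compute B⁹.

[[−98411, −196820], [39364, 78727]]

tr B = −4 and det B = 3, so the characteristic polynomial is λ² − (−4)λ + (3) with roots −1 and −3.
Eigenvectors give P = [[2, 5], [−1, −2]] with P⁻¹ = [[−2, −5], [1, 2]], and B = P·diag(−1, −3)·P⁻¹.
Then B⁹ = P·diag(−1, −19683)·P⁻¹ = [[−2, −98415], [1, 39366]] · [[−2, −5], [1, 2]] = [[−98411, −196820], [39364, 78727]].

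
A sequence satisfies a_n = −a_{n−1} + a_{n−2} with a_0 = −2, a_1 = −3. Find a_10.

With companion matrix T = [[−1, 1], [1, 0]], [a_n, a_{n−1}]ᵀ = T·[a_{n−1}, a_{n−2}]ᵀ, so [a_10, a_9]ᵀ = T⁹·[a_1, a_0]ᵀ.
T⁹ = [[−55, 34], [34, −21]], giving [a_10, a_9]ᵀ = [[97], [−60]].

97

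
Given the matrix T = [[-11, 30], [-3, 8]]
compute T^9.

[[-5111, 15330], [-1533, 4598]]

tr T = -3 and det T = 2, so the characteristic polynomial is λ² − (-3)λ + (2) with roots -1 and -2.
Eigenvectors give P = [[3, -10], [1, -3]] with P⁻¹ = [[-3, 10], [-1, 3]], and T = P·diag(-1, -2)·P⁻¹.
Then T^9 = P·diag(-1, -512)·P⁻¹ = [[-3, 5120], [-1, 1536]] · [[-3, 10], [-1, 3]] = [[-5111, 15330], [-1533, 4598]].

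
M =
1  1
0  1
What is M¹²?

M = I + N where N = [[0, 1], [0, 0]] is strictly upper-triangular, so N² = 0.
(I + N)¹² = I + 12·N = [[1, 12], [0, 1]].

[[1, 12], [0, 1]]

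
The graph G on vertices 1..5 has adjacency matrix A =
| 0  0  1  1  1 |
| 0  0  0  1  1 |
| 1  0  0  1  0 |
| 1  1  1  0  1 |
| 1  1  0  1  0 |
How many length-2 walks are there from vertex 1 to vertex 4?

The number of length-2 walks from vertex 1 to vertex 4 is entry (1,4) of A², where A is the adjacency matrix.
A² = [[3, 2, 1, 2, 1], [2, 2, 1, 1, 1], [1, 1, 2, 1, 2], [2, 1, 1, 4, 2], [1, 1, 2, 2, 3]]

2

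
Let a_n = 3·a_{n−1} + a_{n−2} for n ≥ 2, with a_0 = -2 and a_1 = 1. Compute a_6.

With companion matrix A = [[3, 1], [1, 0]], [a_n, a_{n−1}]ᵀ = A·[a_{n−1}, a_{n−2}]ᵀ, so [a_6, a_5]ᵀ = A^5·[a_1, a_0]ᵀ.
A^5 = [[360, 109], [109, 33]], giving [a_6, a_5]ᵀ = [[142], [43]].

142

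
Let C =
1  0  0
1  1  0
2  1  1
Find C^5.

C = I + N where N = [[0, 0, 0], [1, 0, 0], [2, 1, 0]] is strictly lower-triangular, so N^3 = 0.
(I + N)^5 = I + 5·N + 10·N^2 = [[1, 0, 0], [5, 1, 0], [20, 5, 1]].

[[1, 0, 0], [5, 1, 0], [20, 5, 1]]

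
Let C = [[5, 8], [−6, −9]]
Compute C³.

tr C = −4 and det C = 3, so the characteristic polynomial is λ² − (−4)λ + (3) with roots −1 and −3.
Eigenvectors give P = [[4, −1], [−3, 1]] with P⁻¹ = [[1, 1], [3, 4]], and C = P·diag(−1, −3)·P⁻¹.
Then C³ = P·diag(−1, −27)·P⁻¹ = [[−4, 27], [3, −27]] · [[1, 1], [3, 4]] = [[77, 104], [−78, −105]].

[[77, 104], [−78, −105]]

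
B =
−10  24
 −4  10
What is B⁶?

tr B = 0 and det B = −4, so the characteristic polynomial is λ² − (0)λ + (−4) with roots 2 and −2.
Eigenvectors give P = [[−2, 3], [−1, 1]] with P⁻¹ = [[1, −3], [1, −2]], and B = P·diag(2, −2)·P⁻¹.
Then B⁶ = P·diag(64, 64)·P⁻¹ = [[−128, 192], [−64, 64]] · [[1, −3], [1, −2]] = [[64, 0], [0, 64]].

[[64, 0], [0, 64]]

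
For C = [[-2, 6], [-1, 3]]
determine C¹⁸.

[[-2, 6], [-1, 3]]

C² = C (a projection; rank 1, trace 1), so C¹⁸ = C.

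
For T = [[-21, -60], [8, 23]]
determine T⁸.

tr T = 2 and det T = -3, so the characteristic polynomial is λ² − (2)λ + (-3) with roots -1 and 3.
Eigenvectors give P = [[-3, -5], [1, 2]] with P⁻¹ = [[-2, -5], [1, 3]], and T = P·diag(-1, 3)·P⁻¹.
Then T⁸ = P·diag(1, 6561)·P⁻¹ = [[-3, -32805], [1, 13122]] · [[-2, -5], [1, 3]] = [[-32799, -98400], [13120, 39361]].

[[-32799, -98400], [13120, 39361]]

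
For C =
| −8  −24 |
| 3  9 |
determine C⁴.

[[−8, −24], [3, 9]]

C² = C (a projection; rank 1, trace 1), so C⁴ = C.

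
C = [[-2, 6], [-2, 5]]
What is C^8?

[[-764, 1530], [-510, 1021]]

tr C = 3 and det C = 2, so the characteristic polynomial is λ² − (3)λ + (2) with roots 2 and 1.
Eigenvectors give P = [[-3, 2], [-2, 1]] with P⁻¹ = [[1, -2], [2, -3]], and C = P·diag(2, 1)·P⁻¹.
Then C^8 = P·diag(256, 1)·P⁻¹ = [[-768, 2], [-512, 1]] · [[1, -2], [2, -3]] = [[-764, 1530], [-510, 1021]].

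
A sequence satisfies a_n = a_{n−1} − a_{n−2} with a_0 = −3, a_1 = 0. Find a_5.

−3

With companion matrix T = [[1, −1], [1, 0]], [a_n, a_{n−1}]ᵀ = T·[a_{n−1}, a_{n−2}]ᵀ, so [a_5, a_4]ᵀ = T⁴·[a_1, a_0]ᵀ.
T⁴ = [[−1, 1], [−1, 0]], giving [a_5, a_4]ᵀ = [[−3], [0]].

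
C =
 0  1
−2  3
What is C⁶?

tr C = 3 and det C = 2, so the characteristic polynomial is λ² − (3)λ + (2) with roots 2 and 1.
Eigenvectors give P = [[−1, −1], [−2, −1]] with P⁻¹ = [[1, −1], [−2, 1]], and C = P·diag(2, 1)·P⁻¹.
Then C⁶ = P·diag(64, 1)·P⁻¹ = [[−64, −1], [−128, −1]] · [[1, −1], [−2, 1]] = [[−62, 63], [−126, 127]].

[[−62, 63], [−126, 127]]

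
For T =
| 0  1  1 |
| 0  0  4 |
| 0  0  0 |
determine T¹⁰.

[[0, 0, 0], [0, 0, 0], [0, 0, 0]]

T is strictly triangular, hence nilpotent: T³ = 0, so T¹⁰ = 0.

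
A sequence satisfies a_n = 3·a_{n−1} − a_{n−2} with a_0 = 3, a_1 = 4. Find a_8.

2817

With companion matrix B = [[3, −1], [1, 0]], [a_n, a_{n−1}]ᵀ = B·[a_{n−1}, a_{n−2}]ᵀ, so [a_8, a_7]ᵀ = B⁷·[a_1, a_0]ᵀ.
B⁷ = [[987, −377], [377, −144]], giving [a_8, a_7]ᵀ = [[2817], [1076]].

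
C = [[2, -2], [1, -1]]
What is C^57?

C² = C (a projection; rank 1, trace 1), so C^57 = C.

[[2, -2], [1, -1]]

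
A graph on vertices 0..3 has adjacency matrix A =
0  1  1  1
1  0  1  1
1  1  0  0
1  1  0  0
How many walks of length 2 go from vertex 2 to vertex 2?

The number of length-2 walks from vertex 2 to vertex 2 is entry (2,2) of A², where A is the adjacency matrix.
A² = [[3, 2, 1, 1], [2, 3, 1, 1], [1, 1, 2, 2], [1, 1, 2, 2]]

2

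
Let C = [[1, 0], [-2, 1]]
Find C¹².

[[1, 0], [-24, 1]]

C = I + N where N = [[0, 0], [-2, 0]] is strictly lower-triangular, so N² = 0.
(I + N)¹² = I + 12·N = [[1, 0], [-24, 1]].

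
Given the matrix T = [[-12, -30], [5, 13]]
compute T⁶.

tr T = 1 and det T = -6, so the characteristic polynomial is λ² − (1)λ + (-6) with roots 3 and -2.
Eigenvectors give P = [[2, 3], [-1, -1]] with P⁻¹ = [[-1, -3], [1, 2]], and T = P·diag(3, -2)·P⁻¹.
Then T⁶ = P·diag(729, 64)·P⁻¹ = [[1458, 192], [-729, -64]] · [[-1, -3], [1, 2]] = [[-1266, -3990], [665, 2059]].

[[-1266, -3990], [665, 2059]]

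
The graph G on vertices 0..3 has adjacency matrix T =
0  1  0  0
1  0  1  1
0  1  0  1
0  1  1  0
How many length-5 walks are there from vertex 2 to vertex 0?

6

The number of length-5 walks from vertex 2 to vertex 0 is entry (2,0) of T^5, where T is the adjacency matrix.
T^2 = [[1, 0, 1, 1], [0, 3, 1, 1], [1, 1, 2, 1], [1, 1, 1, 2]]
T^3 = [[0, 3, 1, 1], [3, 2, 4, 4], [1, 4, 2, 3], [1, 4, 3, 2]]
T^4 = [[3, 2, 4, 4], [2, 11, 6, 6], [4, 6, 7, 6], [4, 6, 6, 7]]
T^5 = [[2, 11, 6, 6], [11, 14, 17, 17], [6, 17, 12, 13], [6, 17, 13, 12]]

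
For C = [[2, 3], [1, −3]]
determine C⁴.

C² = [[7, −3], [−1, 12]]
C³ = [[11, 30], [10, −39]]
C⁴ = [[52, −57], [−19, 147]]

[[52, −57], [−19, 147]]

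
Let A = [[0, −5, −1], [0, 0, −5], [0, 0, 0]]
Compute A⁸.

A is strictly triangular, hence nilpotent: A³ = 0, so A⁸ = 0.

[[0, 0, 0], [0, 0, 0], [0, 0, 0]]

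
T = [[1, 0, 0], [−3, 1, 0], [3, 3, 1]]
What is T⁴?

[[1, 0, 0], [−12, 1, 0], [−42, 12, 1]]

T = I + N where N = [[0, 0, 0], [−3, 0, 0], [3, 3, 0]] is strictly lower-triangular, so N³ = 0.
(I + N)⁴ = I + 4·N + 6·N² = [[1, 0, 0], [−12, 1, 0], [−42, 12, 1]].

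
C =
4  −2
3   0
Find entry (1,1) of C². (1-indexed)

10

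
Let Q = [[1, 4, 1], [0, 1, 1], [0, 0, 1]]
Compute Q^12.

[[1, 48, 276], [0, 1, 12], [0, 0, 1]]

Q = I + N where N = [[0, 4, 1], [0, 0, 1], [0, 0, 0]] is strictly upper-triangular, so N^3 = 0.
(I + N)^12 = I + 12·N + 66·N^2 = [[1, 48, 276], [0, 1, 12], [0, 0, 1]].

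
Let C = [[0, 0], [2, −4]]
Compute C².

[[0, 0], [−8, 16]]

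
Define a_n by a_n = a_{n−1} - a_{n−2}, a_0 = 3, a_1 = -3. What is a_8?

With companion matrix B = [[1, -1], [1, 0]], [a_n, a_{n−1}]ᵀ = B·[a_{n−1}, a_{n−2}]ᵀ, so [a_8, a_7]ᵀ = B^7·[a_1, a_0]ᵀ.
B^7 = [[1, -1], [1, 0]], giving [a_8, a_7]ᵀ = [[-6], [-3]].

-6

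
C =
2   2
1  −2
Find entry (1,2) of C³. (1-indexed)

12

C² = [[6, 0], [0, 6]]
C³ = [[12, 12], [6, −12]]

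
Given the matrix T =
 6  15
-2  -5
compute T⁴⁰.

T² = T (a projection; rank 1, trace 1), so T⁴⁰ = T.

[[6, 15], [-2, -5]]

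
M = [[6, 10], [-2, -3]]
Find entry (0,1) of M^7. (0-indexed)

tr M = 3 and det M = 2, so the characteristic polynomial is λ² − (3)λ + (2) with roots 1 and 2.
Eigenvectors give P = [[-2, -5], [1, 2]] with P⁻¹ = [[2, 5], [-1, -2]], and M = P·diag(1, 2)·P⁻¹.
Then M^7 = P·diag(1, 128)·P⁻¹ = [[-2, -640], [1, 256]] · [[2, 5], [-1, -2]] = [[636, 1270], [-254, -507]].

1270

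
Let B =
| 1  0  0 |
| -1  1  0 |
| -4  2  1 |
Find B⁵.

B = I + N where N = [[0, 0, 0], [-1, 0, 0], [-4, 2, 0]] is strictly lower-triangular, so N³ = 0.
(I + N)⁵ = I + 5·N + 10·N² = [[1, 0, 0], [-5, 1, 0], [-40, 10, 1]].

[[1, 0, 0], [-5, 1, 0], [-40, 10, 1]]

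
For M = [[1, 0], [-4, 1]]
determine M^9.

[[1, 0], [-36, 1]]

M = I + N where N = [[0, 0], [-4, 0]] is strictly lower-triangular, so N^2 = 0.
(I + N)^9 = I + 9·N = [[1, 0], [-36, 1]].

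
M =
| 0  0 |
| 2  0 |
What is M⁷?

[[0, 0], [0, 0]]

M is strictly triangular, hence nilpotent: M² = 0, so M⁷ = 0.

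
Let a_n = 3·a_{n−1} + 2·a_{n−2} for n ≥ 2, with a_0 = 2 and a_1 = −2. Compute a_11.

−248746

With companion matrix A = [[3, 2], [1, 0]], [a_n, a_{n−1}]ᵀ = A·[a_{n−1}, a_{n−2}]ᵀ, so [a_11, a_10]ᵀ = A¹⁰·[a_1, a_0]ᵀ.
A¹⁰ = [[283667, 159294], [79647, 44726]], giving [a_11, a_10]ᵀ = [[−248746], [−69842]].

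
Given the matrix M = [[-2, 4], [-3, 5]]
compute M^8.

[[-764, 1020], [-765, 1021]]

tr M = 3 and det M = 2, so the characteristic polynomial is λ² − (3)λ + (2) with roots 2 and 1.
Eigenvectors give P = [[1, 4], [1, 3]] with P⁻¹ = [[-3, 4], [1, -1]], and M = P·diag(2, 1)·P⁻¹.
Then M^8 = P·diag(256, 1)·P⁻¹ = [[256, 4], [256, 3]] · [[-3, 4], [1, -1]] = [[-764, 1020], [-765, 1021]].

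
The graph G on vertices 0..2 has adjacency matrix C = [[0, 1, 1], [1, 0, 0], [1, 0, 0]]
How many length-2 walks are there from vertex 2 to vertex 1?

The number of length-2 walks from vertex 2 to vertex 1 is entry (2,1) of C², where C is the adjacency matrix.
C² = [[2, 0, 0], [0, 1, 1], [0, 1, 1]]

1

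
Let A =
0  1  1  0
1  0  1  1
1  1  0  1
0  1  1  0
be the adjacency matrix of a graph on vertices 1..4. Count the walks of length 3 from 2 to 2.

4

The number of length-3 walks from vertex 2 to vertex 2 is entry (2,2) of A³, where A is the adjacency matrix.
A² = [[2, 1, 1, 2], [1, 3, 2, 1], [1, 2, 3, 1], [2, 1, 1, 2]]
A³ = [[2, 5, 5, 2], [5, 4, 5, 5], [5, 5, 4, 5], [2, 5, 5, 2]]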